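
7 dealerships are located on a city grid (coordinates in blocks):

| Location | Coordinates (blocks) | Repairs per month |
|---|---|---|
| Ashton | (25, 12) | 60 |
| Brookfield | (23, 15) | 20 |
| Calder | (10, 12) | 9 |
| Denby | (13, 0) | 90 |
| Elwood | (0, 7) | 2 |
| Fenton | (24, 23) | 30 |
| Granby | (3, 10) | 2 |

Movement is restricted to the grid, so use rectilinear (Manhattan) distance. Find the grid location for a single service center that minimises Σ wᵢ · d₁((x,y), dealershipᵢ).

Manhattan distance separates: Σwᵢ(|x−xᵢ|+|y−yᵢ|) = Σwᵢ|x−xᵢ| + Σwᵢ|y−yᵢ|, so x and y are optimised independently as 1-D weighted medians.
Total weight W = 213; half = 106.5.
x-coordinate, sorted with cumulative weight:
  x=0 (Elwood, w=2) cum 2
  x=3 (Granby, w=2) cum 4
  x=10 (Calder, w=9) cum 13
  x=13 (Denby, w=90) cum 103
  x=23 (Brookfield, w=20) cum 123  ← median
  x=24 (Fenton, w=30) cum 153
  x=25 (Ashton, w=60) cum 213
⇒ x* = 23
y-coordinate, sorted with cumulative weight:
  y=0 (Denby, w=90) cum 90
  y=7 (Elwood, w=2) cum 92
  y=10 (Granby, w=2) cum 94
  y=12 (Ashton, w=60) cum 154  ← median
  y=12 (Calder, w=9) cum 163
  y=15 (Brookfield, w=20) cum 183
  y=23 (Fenton, w=30) cum 213
⇒ y* = 12

(23, 12)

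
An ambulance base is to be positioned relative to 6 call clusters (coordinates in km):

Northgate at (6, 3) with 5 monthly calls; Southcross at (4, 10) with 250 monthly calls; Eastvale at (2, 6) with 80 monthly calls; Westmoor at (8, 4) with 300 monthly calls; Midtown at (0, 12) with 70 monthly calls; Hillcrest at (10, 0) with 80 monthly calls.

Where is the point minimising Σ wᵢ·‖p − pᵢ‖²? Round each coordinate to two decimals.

The minimiser of Σwᵢ‖p−pᵢ‖² is the weighted centroid p* = (Σwᵢpᵢ)/(Σwᵢ).
Σwᵢ = 785.
Σwᵢxᵢ = 5·6 + 250·4 + 80·2 + 300·8 + 70·0 + 80·10 = 4390.
Σwᵢyᵢ = 5·3 + 250·10 + 80·6 + 300·4 + 70·12 + 80·0 = 5035.
x* = 4390/785 = 5.59, y* = 5035/785 = 6.41.

(5.59, 6.41)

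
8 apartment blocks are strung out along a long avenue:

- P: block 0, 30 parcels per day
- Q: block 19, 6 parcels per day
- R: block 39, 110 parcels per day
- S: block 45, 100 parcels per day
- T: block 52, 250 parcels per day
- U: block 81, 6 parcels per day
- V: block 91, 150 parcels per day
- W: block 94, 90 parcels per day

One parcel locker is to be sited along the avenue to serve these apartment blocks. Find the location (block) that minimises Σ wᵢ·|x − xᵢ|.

x = 52

For a sum of weighted absolute distances on a line, the optimum is the weighted median (not the mean). Total weight W = 742; half-weight = 371.
Sort by position and accumulate weight:
  block 0 (P, w=30) → cum 30
  block 19 (Q, w=6) → cum 36
  block 39 (R, w=110) → cum 146
  block 45 (S, w=100) → cum 246
  block 52 (T, w=250) → cum 496  ≥ 371 → median here
  block 81 (U, w=6) → cum 502
  block 91 (V, w=150) → cum 652
  block 94 (W, w=90) → cum 742
Optimal location: block 52.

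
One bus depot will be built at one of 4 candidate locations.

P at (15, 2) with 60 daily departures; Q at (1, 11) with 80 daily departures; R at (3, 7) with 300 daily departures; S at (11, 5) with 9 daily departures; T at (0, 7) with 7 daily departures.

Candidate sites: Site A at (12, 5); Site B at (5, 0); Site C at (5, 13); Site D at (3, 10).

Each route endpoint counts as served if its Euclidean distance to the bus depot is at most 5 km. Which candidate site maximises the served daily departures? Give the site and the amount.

Coverage radius r = 5 km; a point is covered iff (Δx)²+(Δy)² ≤ 5² = 25.
  Site A (12, 5): covers {P, S} → 69
  Site B (5, 0): covers {none} → 0
  Site C (5, 13): covers {Q} → 80
  Site D (3, 10): covers {Q, R, T} → 387
Maximum coverage at Site D: 387 daily departures.

Site D, covering 387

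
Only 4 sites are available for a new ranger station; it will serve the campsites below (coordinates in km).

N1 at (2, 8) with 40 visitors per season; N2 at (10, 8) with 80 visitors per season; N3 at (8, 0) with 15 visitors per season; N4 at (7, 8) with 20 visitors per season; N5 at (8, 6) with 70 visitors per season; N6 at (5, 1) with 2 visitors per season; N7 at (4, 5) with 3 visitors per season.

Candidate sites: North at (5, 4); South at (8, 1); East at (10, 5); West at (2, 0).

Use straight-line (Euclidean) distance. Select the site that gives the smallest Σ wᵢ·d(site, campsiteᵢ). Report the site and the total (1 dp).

Total weighted distance at each candidate:
  North (5, 4): total = 1139.3
  South (8, 1): total = 1480.6
  East (10, 5): total = 934.7
  West (2, 0): total = 2120.2
Minimum is at East with total 934.7 km.

East, total 934.7 km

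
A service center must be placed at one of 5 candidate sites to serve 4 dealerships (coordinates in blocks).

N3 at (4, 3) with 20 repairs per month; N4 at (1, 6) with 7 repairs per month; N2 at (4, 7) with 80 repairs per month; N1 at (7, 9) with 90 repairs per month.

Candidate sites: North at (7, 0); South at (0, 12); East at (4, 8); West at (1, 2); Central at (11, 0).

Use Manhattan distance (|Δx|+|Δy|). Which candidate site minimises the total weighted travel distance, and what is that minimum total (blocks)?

East, total 575 blocks

Total weighted distance at each candidate:
  North (7, 0): total = 1814
  South (0, 12): total = 1929
  East (4, 8): total = 575
  West (1, 2): total = 1918
  Central (11, 0): total = 2602
Minimum is at East with total 575 blocks.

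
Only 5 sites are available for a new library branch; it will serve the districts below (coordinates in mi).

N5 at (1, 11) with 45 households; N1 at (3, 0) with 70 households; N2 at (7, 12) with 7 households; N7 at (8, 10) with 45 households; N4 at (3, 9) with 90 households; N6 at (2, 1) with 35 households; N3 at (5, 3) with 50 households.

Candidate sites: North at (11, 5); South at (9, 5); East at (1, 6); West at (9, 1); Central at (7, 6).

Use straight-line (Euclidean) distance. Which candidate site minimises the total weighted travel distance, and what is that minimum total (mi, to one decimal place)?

Total weighted distance at each candidate:
  North (11, 5): total = 2969.9
  South (9, 5): total = 2431.9
  East (1, 6): total = 1842.9
  West (9, 1): total = 2856.4
  Central (7, 6): total = 1961.5
Minimum is at East with total 1842.9 mi.

East, total 1842.9 mi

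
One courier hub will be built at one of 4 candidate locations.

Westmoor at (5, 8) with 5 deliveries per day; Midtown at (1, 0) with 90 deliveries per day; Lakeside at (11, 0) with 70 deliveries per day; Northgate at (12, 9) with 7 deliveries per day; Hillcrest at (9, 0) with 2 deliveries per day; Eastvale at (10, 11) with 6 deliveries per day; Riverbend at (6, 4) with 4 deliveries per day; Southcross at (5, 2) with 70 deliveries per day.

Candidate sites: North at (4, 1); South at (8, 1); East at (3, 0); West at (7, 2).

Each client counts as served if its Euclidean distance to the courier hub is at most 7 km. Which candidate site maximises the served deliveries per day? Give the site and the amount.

West, covering 241

Coverage radius r = 7 km; a point is covered iff (Δx)²+(Δy)² ≤ 7² = 49.
  North (4, 1): covers {Midtown, Hillcrest, Riverbend, Southcross} → 166
  South (8, 1): covers {Lakeside, Hillcrest, Riverbend, Southcross} → 146
  East (3, 0): covers {Midtown, Hillcrest, Riverbend, Southcross} → 166
  West (7, 2): covers {Westmoor, Midtown, Lakeside, Hillcrest, Riverbend, Southcross} → 241
Maximum coverage at West: 241 deliveries per day.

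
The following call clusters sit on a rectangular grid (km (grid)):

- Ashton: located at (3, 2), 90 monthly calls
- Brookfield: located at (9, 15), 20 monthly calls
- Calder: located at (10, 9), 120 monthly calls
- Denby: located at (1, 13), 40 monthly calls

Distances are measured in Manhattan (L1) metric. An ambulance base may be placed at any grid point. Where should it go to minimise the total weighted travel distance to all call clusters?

(9, 9)

Manhattan distance separates: Σwᵢ(|x−xᵢ|+|y−yᵢ|) = Σwᵢ|x−xᵢ| + Σwᵢ|y−yᵢ|, so x and y are optimised independently as 1-D weighted medians.
Total weight W = 270; half = 135.
x-coordinate, sorted with cumulative weight:
  x=1 (Denby, w=40) cum 40
  x=3 (Ashton, w=90) cum 130
  x=9 (Brookfield, w=20) cum 150  ← median
  x=10 (Calder, w=120) cum 270
⇒ x* = 9
y-coordinate, sorted with cumulative weight:
  y=2 (Ashton, w=90) cum 90
  y=9 (Calder, w=120) cum 210  ← median
  y=13 (Denby, w=40) cum 250
  y=15 (Brookfield, w=20) cum 270
⇒ y* = 9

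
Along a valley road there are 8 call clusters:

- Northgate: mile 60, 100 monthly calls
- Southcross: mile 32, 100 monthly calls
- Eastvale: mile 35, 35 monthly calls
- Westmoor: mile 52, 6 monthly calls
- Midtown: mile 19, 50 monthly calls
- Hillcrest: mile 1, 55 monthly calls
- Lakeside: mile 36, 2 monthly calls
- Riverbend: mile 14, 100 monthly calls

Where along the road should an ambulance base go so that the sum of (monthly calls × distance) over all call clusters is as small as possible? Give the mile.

For a sum of weighted absolute distances on a line, the optimum is the weighted median (not the mean). Total weight W = 448; half-weight = 224.
Sort by position and accumulate weight:
  mile 1 (Hillcrest, w=55) → cum 55
  mile 14 (Riverbend, w=100) → cum 155
  mile 19 (Midtown, w=50) → cum 205
  mile 32 (Southcross, w=100) → cum 305  ≥ 224 → median here
  mile 35 (Eastvale, w=35) → cum 340
  mile 36 (Lakeside, w=2) → cum 342
  mile 52 (Westmoor, w=6) → cum 348
  mile 60 (Northgate, w=100) → cum 448
Optimal location: mile 32.

x = 32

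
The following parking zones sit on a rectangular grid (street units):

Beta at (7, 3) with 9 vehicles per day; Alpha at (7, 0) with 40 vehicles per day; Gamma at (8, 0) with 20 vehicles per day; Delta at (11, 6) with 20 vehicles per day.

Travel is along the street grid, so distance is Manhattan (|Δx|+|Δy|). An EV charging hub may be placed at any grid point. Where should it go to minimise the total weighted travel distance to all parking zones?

(7, 0)

Manhattan distance separates: Σwᵢ(|x−xᵢ|+|y−yᵢ|) = Σwᵢ|x−xᵢ| + Σwᵢ|y−yᵢ|, so x and y are optimised independently as 1-D weighted medians.
Total weight W = 89; half = 44.5.
x-coordinate, sorted with cumulative weight:
  x=7 (Beta, w=9) cum 9
  x=7 (Alpha, w=40) cum 49  ← median
  x=8 (Gamma, w=20) cum 69
  x=11 (Delta, w=20) cum 89
⇒ x* = 7
y-coordinate, sorted with cumulative weight:
  y=0 (Alpha, w=40) cum 40
  y=0 (Gamma, w=20) cum 60  ← median
  y=3 (Beta, w=9) cum 69
  y=6 (Delta, w=20) cum 89
⇒ y* = 0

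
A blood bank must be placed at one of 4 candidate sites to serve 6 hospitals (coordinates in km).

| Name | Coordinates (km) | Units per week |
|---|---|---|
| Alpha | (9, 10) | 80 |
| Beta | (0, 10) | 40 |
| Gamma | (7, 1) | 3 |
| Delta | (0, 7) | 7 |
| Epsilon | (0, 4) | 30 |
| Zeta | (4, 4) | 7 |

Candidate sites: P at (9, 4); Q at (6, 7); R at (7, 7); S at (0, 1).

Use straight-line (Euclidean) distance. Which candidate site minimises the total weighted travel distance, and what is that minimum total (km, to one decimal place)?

Total weighted distance at each candidate:
  P (9, 4): total = 1294.9
  Q (6, 7): total = 894.5
  R (7, 7): total = 918.2
  S (0, 1): total = 1566.2
Minimum is at Q with total 894.5 km.

Q, total 894.5 km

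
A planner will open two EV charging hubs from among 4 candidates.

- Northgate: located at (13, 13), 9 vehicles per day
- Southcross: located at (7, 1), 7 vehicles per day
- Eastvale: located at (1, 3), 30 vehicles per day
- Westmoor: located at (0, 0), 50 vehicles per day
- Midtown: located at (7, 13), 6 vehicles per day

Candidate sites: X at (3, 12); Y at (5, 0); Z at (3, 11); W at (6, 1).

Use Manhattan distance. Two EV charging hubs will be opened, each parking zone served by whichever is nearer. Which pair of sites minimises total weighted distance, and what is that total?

Evaluate every pair (each demand assigned to the nearer of the two):
  {X, Y}: total = 610
  {Y, Z}: total = 625
  {X, W}: total = 696
  {Z, W}: total = 711
  {Y, W}: total = 716
  {X, Z}: total = 1227
Best pair: {X, Y} with total 610.

{X, Y}, total 610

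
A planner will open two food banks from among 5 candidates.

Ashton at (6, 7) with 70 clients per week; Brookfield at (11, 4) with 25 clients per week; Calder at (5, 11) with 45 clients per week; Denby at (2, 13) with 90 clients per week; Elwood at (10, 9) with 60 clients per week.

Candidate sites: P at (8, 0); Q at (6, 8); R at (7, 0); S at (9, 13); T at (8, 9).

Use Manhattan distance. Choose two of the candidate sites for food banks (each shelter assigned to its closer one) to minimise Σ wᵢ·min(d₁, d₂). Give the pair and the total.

Evaluate every pair (each demand assigned to the nearer of the two):
  {Q, T}: total = 1380
  {Q, S}: total = 1405
  {S, T}: total = 1455
  {P, Q}: total = 1535
  {Q, R}: total = 1560
  {P, T}: total = 1700
  {R, T}: total = 1725
  {R, S}: total = 1960
  {P, S}: total = 2005
  {P, R}: total = 3600
Best pair: {Q, T} with total 1380.

{Q, T}, total 1380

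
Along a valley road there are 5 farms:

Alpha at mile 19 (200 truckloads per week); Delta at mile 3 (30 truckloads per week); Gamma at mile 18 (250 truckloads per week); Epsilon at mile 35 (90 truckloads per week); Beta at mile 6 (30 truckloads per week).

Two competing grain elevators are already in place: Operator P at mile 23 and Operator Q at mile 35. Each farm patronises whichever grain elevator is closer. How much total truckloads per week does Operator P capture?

The indifferent point is the midpoint (23+35)/2 = 29; farms left of it (closer to Operator P at 23) go to Operator P, those right go to Operator Q.
  Delta at 3 (w=30) → Operator P
  Beta at 6 (w=30) → Operator P
  Gamma at 18 (w=250) → Operator P
  Alpha at 19 (w=200) → Operator P
  Epsilon at 35 (w=90) → Operator Q
Operator P captures 510; Operator Q captures 90.

510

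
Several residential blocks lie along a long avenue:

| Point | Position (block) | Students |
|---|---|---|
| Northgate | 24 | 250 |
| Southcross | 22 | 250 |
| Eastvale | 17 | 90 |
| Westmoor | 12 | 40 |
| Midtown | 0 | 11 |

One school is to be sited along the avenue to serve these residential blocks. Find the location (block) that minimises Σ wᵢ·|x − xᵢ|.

x = 22

For a sum of weighted absolute distances on a line, the optimum is the weighted median (not the mean). Total weight W = 641; half-weight = 320.5.
Sort by position and accumulate weight:
  block 0 (Midtown, w=11) → cum 11
  block 12 (Westmoor, w=40) → cum 51
  block 17 (Eastvale, w=90) → cum 141
  block 22 (Southcross, w=250) → cum 391  ≥ 320.5 → median here
  block 24 (Northgate, w=250) → cum 641
Optimal location: block 22.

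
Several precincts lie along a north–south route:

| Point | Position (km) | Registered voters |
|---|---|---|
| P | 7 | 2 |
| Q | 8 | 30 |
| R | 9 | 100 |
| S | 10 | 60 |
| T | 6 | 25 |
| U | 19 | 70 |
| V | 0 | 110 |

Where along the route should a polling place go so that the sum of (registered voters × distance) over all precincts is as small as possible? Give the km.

x = 9

For a sum of weighted absolute distances on a line, the optimum is the weighted median (not the mean). Total weight W = 397; half-weight = 198.5.
Sort by position and accumulate weight:
  km 0 (V, w=110) → cum 110
  km 6 (T, w=25) → cum 135
  km 7 (P, w=2) → cum 137
  km 8 (Q, w=30) → cum 167
  km 9 (R, w=100) → cum 267  ≥ 198.5 → median here
  km 10 (S, w=60) → cum 327
  km 19 (U, w=70) → cum 397
Optimal location: km 9.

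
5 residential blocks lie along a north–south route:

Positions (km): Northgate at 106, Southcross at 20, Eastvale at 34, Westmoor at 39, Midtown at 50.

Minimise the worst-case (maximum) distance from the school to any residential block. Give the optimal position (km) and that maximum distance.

location 63, max distance 43

The 1-center on a line is the midpoint of the two extreme points: leftmost at 20, rightmost at 106.
Optimal location = (20 + 106)/2 = 63; maximum distance = (106 − 20)/2 = 43.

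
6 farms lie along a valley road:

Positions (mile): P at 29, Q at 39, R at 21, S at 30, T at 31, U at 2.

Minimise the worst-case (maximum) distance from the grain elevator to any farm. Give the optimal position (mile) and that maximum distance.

location 20.5, max distance 18.5

The 1-center on a line is the midpoint of the two extreme points: leftmost at 2, rightmost at 39.
Optimal location = (2 + 39)/2 = 20.5; maximum distance = (39 − 2)/2 = 18.5.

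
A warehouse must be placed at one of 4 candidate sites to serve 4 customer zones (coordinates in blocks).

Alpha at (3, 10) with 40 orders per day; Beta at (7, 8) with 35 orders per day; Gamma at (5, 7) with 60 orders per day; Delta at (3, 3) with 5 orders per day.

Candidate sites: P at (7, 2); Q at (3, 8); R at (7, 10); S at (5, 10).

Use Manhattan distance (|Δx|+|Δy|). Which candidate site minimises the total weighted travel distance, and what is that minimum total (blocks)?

Total weighted distance at each candidate:
  P (7, 2): total = 1135
  Q (3, 8): total = 425
  R (7, 10): total = 585
  S (5, 10): total = 445
Minimum is at Q with total 425 blocks.

Q, total 425 blocks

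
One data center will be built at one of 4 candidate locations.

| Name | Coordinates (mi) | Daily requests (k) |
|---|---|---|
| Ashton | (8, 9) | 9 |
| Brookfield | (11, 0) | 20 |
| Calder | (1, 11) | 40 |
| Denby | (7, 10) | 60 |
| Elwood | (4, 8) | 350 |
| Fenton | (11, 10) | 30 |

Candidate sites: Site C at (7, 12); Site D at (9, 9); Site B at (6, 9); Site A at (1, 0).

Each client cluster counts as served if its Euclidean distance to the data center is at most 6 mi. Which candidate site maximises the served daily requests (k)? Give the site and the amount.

Coverage radius r = 6 mi; a point is covered iff (Δx)²+(Δy)² ≤ 6² = 36.
  Site C (7, 12): covers {Ashton, Denby, Elwood, Fenton} → 449
  Site D (9, 9): covers {Ashton, Denby, Elwood, Fenton} → 449
  Site B (6, 9): covers {Ashton, Calder, Denby, Elwood, Fenton} → 489
  Site A (1, 0): covers {none} → 0
Maximum coverage at Site B: 489 daily requests (k).

Site B, covering 489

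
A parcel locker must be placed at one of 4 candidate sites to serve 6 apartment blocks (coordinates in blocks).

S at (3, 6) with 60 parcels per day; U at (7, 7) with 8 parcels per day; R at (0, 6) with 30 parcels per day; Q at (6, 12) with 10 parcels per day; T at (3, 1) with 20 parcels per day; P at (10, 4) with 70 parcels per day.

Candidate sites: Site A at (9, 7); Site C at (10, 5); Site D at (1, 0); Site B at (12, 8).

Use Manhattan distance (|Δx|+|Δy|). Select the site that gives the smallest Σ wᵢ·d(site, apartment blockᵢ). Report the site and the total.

Site C, total 1250 blocks

Total weighted distance at each candidate:
  Site A (9, 7): total = 1336
  Site C (10, 5): total = 1250
  Site D (1, 0): total = 1934
  Site B (12, 8): total = 1968
Minimum is at Site C with total 1250 blocks.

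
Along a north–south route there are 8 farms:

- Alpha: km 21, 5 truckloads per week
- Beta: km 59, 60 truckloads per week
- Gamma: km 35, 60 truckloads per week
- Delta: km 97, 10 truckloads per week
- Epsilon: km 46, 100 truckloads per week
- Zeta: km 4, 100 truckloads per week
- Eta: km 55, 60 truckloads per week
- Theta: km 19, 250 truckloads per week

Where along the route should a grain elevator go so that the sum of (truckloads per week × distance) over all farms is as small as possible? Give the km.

For a sum of weighted absolute distances on a line, the optimum is the weighted median (not the mean). Total weight W = 645; half-weight = 322.5.
Sort by position and accumulate weight:
  km 4 (Zeta, w=100) → cum 100
  km 19 (Theta, w=250) → cum 350  ≥ 322.5 → median here
  km 21 (Alpha, w=5) → cum 355
  km 35 (Gamma, w=60) → cum 415
  km 46 (Epsilon, w=100) → cum 515
  km 55 (Eta, w=60) → cum 575
  km 59 (Beta, w=60) → cum 635
  km 97 (Delta, w=10) → cum 645
Optimal location: km 19.

x = 19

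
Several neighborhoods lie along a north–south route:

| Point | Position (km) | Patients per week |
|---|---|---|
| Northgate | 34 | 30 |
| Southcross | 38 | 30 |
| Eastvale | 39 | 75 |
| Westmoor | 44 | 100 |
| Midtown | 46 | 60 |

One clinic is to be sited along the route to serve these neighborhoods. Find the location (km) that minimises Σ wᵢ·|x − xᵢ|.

For a sum of weighted absolute distances on a line, the optimum is the weighted median (not the mean). Total weight W = 295; half-weight = 147.5.
Sort by position and accumulate weight:
  km 34 (Northgate, w=30) → cum 30
  km 38 (Southcross, w=30) → cum 60
  km 39 (Eastvale, w=75) → cum 135
  km 44 (Westmoor, w=100) → cum 235  ≥ 147.5 → median here
  km 46 (Midtown, w=60) → cum 295
Optimal location: km 44.

x = 44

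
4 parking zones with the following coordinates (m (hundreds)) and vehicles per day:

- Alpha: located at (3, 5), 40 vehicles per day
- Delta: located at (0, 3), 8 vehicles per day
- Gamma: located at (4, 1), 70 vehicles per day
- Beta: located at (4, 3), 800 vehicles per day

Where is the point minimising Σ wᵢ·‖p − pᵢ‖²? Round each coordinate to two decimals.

The minimiser of Σwᵢ‖p−pᵢ‖² is the weighted centroid p* = (Σwᵢpᵢ)/(Σwᵢ).
Σwᵢ = 918.
Σwᵢxᵢ = 40·3 + 8·0 + 70·4 + 800·4 = 3600.
Σwᵢyᵢ = 40·5 + 8·3 + 70·1 + 800·3 = 2694.
x* = 3600/918 = 3.92, y* = 2694/918 = 2.93.

(3.92, 2.93)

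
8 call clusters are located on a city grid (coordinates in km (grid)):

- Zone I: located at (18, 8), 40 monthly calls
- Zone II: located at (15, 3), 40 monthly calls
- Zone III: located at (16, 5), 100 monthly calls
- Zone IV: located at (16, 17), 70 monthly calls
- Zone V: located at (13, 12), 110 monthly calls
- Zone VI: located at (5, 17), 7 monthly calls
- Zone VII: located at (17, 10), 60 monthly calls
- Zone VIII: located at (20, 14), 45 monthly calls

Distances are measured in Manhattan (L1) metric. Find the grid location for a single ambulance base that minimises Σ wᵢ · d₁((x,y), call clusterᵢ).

(16, 10)

Manhattan distance separates: Σwᵢ(|x−xᵢ|+|y−yᵢ|) = Σwᵢ|x−xᵢ| + Σwᵢ|y−yᵢ|, so x and y are optimised independently as 1-D weighted medians.
Total weight W = 472; half = 236.
x-coordinate, sorted with cumulative weight:
  x=5 (Zone VI, w=7) cum 7
  x=13 (Zone V, w=110) cum 117
  x=15 (Zone II, w=40) cum 157
  x=16 (Zone III, w=100) cum 257  ← median
  x=16 (Zone IV, w=70) cum 327
  x=17 (Zone VII, w=60) cum 387
  x=18 (Zone I, w=40) cum 427
  x=20 (Zone VIII, w=45) cum 472
⇒ x* = 16
y-coordinate, sorted with cumulative weight:
  y=3 (Zone II, w=40) cum 40
  y=5 (Zone III, w=100) cum 140
  y=8 (Zone I, w=40) cum 180
  y=10 (Zone VII, w=60) cum 240  ← median
  y=12 (Zone V, w=110) cum 350
  y=14 (Zone VIII, w=45) cum 395
  y=17 (Zone IV, w=70) cum 465
  y=17 (Zone VI, w=7) cum 472
⇒ y* = 10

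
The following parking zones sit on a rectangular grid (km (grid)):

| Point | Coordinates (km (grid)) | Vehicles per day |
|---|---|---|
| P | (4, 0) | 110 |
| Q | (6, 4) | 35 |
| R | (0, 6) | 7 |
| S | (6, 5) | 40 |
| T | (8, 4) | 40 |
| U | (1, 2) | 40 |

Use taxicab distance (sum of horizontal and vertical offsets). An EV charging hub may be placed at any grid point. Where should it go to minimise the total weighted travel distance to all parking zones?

Manhattan distance separates: Σwᵢ(|x−xᵢ|+|y−yᵢ|) = Σwᵢ|x−xᵢ| + Σwᵢ|y−yᵢ|, so x and y are optimised independently as 1-D weighted medians.
Total weight W = 272; half = 136.
x-coordinate, sorted with cumulative weight:
  x=0 (R, w=7) cum 7
  x=1 (U, w=40) cum 47
  x=4 (P, w=110) cum 157  ← median
  x=6 (Q, w=35) cum 192
  x=6 (S, w=40) cum 232
  x=8 (T, w=40) cum 272
⇒ x* = 4
y-coordinate, sorted with cumulative weight:
  y=0 (P, w=110) cum 110
  y=2 (U, w=40) cum 150  ← median
  y=4 (Q, w=35) cum 185
  y=4 (T, w=40) cum 225
  y=5 (S, w=40) cum 265
  y=6 (R, w=7) cum 272
⇒ y* = 2

(4, 2)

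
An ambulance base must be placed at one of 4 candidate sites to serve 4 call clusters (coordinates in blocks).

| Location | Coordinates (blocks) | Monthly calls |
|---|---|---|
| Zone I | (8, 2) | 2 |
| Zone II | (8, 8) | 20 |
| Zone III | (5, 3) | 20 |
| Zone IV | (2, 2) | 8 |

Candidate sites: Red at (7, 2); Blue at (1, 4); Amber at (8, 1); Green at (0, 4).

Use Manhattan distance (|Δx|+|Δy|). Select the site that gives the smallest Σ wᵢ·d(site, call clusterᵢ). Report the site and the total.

Total weighted distance at each candidate:
  Red (7, 2): total = 242
  Blue (1, 4): total = 362
  Amber (8, 1): total = 298
  Green (0, 4): total = 412
Minimum is at Red with total 242 blocks.

Red, total 242 blocks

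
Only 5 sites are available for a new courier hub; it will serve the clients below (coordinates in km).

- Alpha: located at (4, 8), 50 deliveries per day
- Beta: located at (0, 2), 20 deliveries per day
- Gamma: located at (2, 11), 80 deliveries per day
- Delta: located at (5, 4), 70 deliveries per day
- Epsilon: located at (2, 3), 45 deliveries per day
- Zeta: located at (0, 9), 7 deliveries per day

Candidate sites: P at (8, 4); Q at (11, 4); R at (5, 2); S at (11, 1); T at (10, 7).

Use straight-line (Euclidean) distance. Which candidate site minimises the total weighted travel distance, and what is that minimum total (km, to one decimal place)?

R, total 1505.6 km

Total weighted distance at each candidate:
  P (8, 4): total = 1735.1
  Q (11, 4): total = 2450.9
  R (5, 2): total = 1505.6
  S (11, 1): total = 2771.8
  T (10, 7): total = 2125.3
Minimum is at R with total 1505.6 km.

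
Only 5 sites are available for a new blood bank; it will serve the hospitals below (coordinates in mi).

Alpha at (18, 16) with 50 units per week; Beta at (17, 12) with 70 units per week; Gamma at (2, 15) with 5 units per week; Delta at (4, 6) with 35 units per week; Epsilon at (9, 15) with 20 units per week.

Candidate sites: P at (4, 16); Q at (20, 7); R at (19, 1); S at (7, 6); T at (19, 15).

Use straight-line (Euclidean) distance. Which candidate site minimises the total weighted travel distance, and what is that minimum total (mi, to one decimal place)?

Total weighted distance at each candidate:
  P (4, 16): total = 2115.3
  Q (20, 7): total = 1800.8
  R (19, 1): total = 2541.9
  S (7, 6): total = 1900.5
  T (19, 15): total = 1220.3
Minimum is at T with total 1220.3 mi.

T, total 1220.3 mi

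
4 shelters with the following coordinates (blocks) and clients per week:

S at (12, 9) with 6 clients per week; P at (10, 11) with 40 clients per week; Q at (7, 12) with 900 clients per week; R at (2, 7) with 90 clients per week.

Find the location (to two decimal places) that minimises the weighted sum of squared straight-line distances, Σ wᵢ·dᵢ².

(6.71, 11.51)

The minimiser of Σwᵢ‖p−pᵢ‖² is the weighted centroid p* = (Σwᵢpᵢ)/(Σwᵢ).
Σwᵢ = 1036.
Σwᵢxᵢ = 6·12 + 40·10 + 900·7 + 90·2 = 6952.
Σwᵢyᵢ = 6·9 + 40·11 + 900·12 + 90·7 = 11924.
x* = 6952/1036 = 6.71, y* = 11924/1036 = 11.51.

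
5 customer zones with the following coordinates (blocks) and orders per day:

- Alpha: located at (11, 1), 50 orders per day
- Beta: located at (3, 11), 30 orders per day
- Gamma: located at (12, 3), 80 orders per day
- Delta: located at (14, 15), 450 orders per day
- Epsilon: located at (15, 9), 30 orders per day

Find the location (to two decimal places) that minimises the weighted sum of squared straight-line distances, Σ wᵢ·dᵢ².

(13.05, 11.94)

The minimiser of Σwᵢ‖p−pᵢ‖² is the weighted centroid p* = (Σwᵢpᵢ)/(Σwᵢ).
Σwᵢ = 640.
Σwᵢxᵢ = 50·11 + 30·3 + 80·12 + 450·14 + 30·15 = 8350.
Σwᵢyᵢ = 50·1 + 30·11 + 80·3 + 450·15 + 30·9 = 7640.
x* = 8350/640 = 13.05, y* = 7640/640 = 11.94.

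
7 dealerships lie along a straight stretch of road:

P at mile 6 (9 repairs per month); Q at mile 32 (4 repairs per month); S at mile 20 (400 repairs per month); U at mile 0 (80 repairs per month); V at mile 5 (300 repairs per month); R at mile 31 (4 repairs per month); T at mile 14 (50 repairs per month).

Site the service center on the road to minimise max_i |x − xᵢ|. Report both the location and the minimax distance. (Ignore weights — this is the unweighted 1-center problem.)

The 1-center on a line is the midpoint of the two extreme points: leftmost at 0, rightmost at 32.
Optimal location = (0 + 32)/2 = 16; maximum distance = (32 − 0)/2 = 16.

location 16, max distance 16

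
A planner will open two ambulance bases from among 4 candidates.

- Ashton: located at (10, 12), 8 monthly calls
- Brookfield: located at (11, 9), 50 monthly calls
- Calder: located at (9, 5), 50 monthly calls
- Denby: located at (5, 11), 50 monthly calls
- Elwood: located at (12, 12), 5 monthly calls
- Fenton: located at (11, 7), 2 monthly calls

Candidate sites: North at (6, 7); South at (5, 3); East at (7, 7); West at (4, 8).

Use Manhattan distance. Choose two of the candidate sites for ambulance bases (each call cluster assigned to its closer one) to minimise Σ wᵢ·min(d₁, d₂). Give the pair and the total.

Evaluate every pair (each demand assigned to the nearer of the two):
  {East, West}: total = 822
  {North, East}: total = 872
  {South, East}: total = 922
  {North, West}: total = 937
  {North, South}: total = 987
  {South, West}: total = 1056
Best pair: {East, West} with total 822.

{East, West}, total 822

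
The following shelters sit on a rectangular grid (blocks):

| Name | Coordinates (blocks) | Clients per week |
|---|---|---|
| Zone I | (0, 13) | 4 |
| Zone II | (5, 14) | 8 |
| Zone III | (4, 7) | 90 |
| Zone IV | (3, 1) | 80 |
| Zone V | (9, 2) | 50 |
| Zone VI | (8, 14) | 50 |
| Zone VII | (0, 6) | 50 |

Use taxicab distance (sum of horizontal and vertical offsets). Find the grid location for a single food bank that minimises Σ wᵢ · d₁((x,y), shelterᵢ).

Manhattan distance separates: Σwᵢ(|x−xᵢ|+|y−yᵢ|) = Σwᵢ|x−xᵢ| + Σwᵢ|y−yᵢ|, so x and y are optimised independently as 1-D weighted medians.
Total weight W = 332; half = 166.
x-coordinate, sorted with cumulative weight:
  x=0 (Zone I, w=4) cum 4
  x=0 (Zone VII, w=50) cum 54
  x=3 (Zone IV, w=80) cum 134
  x=4 (Zone III, w=90) cum 224  ← median
  x=5 (Zone II, w=8) cum 232
  x=8 (Zone VI, w=50) cum 282
  x=9 (Zone V, w=50) cum 332
⇒ x* = 4
y-coordinate, sorted with cumulative weight:
  y=1 (Zone IV, w=80) cum 80
  y=2 (Zone V, w=50) cum 130
  y=6 (Zone VII, w=50) cum 180  ← median
  y=7 (Zone III, w=90) cum 270
  y=13 (Zone I, w=4) cum 274
  y=14 (Zone II, w=8) cum 282
  y=14 (Zone VI, w=50) cum 332
⇒ y* = 6

(4, 6)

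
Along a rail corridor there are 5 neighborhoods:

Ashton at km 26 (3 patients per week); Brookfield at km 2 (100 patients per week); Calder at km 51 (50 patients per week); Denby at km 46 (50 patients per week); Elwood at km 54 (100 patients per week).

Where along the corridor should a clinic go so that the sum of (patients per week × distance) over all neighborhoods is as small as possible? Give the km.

x = 46

For a sum of weighted absolute distances on a line, the optimum is the weighted median (not the mean). Total weight W = 303; half-weight = 151.5.
Sort by position and accumulate weight:
  km 2 (Brookfield, w=100) → cum 100
  km 26 (Ashton, w=3) → cum 103
  km 46 (Denby, w=50) → cum 153  ≥ 151.5 → median here
  km 51 (Calder, w=50) → cum 203
  km 54 (Elwood, w=100) → cum 303
Optimal location: km 46.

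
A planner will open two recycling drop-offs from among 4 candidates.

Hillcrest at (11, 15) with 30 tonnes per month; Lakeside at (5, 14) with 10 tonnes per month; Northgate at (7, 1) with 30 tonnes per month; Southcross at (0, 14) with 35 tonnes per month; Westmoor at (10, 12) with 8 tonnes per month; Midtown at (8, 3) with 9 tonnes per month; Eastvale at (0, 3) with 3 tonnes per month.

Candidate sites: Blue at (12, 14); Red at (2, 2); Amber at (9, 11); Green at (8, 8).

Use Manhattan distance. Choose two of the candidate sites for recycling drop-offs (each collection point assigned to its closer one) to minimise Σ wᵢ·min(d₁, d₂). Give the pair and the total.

{Blue, Red}, total 834

Evaluate every pair (each demand assigned to the nearer of the two):
  {Blue, Red}: total = 834
  {Blue, Green}: total = 906
  {Red, Amber}: total = 938
  {Amber, Green}: total = 1010
  {Blue, Amber}: total = 1058
  {Red, Green}: total = 1162
Best pair: {Blue, Red} with total 834.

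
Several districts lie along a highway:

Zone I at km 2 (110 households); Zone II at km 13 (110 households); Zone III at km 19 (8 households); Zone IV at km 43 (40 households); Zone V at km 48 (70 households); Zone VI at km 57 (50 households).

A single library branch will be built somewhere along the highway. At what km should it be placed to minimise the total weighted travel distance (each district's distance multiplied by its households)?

x = 13

For a sum of weighted absolute distances on a line, the optimum is the weighted median (not the mean). Total weight W = 388; half-weight = 194.
Sort by position and accumulate weight:
  km 2 (Zone I, w=110) → cum 110
  km 13 (Zone II, w=110) → cum 220  ≥ 194 → median here
  km 19 (Zone III, w=8) → cum 228
  km 43 (Zone IV, w=40) → cum 268
  km 48 (Zone V, w=70) → cum 338
  km 57 (Zone VI, w=50) → cum 388
Optimal location: km 13.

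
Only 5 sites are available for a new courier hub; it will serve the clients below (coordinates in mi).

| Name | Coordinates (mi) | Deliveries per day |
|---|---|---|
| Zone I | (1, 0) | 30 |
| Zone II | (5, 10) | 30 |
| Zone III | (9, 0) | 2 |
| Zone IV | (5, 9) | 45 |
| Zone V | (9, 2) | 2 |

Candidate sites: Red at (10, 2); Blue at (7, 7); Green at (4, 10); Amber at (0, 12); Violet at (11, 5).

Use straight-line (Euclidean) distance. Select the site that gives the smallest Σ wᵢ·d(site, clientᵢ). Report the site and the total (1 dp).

Green, total 448.1 mi

Total weighted distance at each candidate:
  Red (10, 2): total = 953.2
  Blue (7, 7): total = 537.4
  Green (4, 10): total = 448.1
  Amber (0, 12): total = 842.1
  Violet (11, 5): total = 912.2
Minimum is at Green with total 448.1 mi.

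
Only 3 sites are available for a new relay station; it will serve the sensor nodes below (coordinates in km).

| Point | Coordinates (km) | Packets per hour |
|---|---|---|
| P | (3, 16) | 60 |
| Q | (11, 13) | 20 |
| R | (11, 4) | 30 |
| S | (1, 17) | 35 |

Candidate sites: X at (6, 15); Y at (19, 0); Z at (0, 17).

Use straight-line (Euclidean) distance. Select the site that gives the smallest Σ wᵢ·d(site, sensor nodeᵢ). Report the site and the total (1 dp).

X, total 848.4 km

Total weighted distance at each candidate:
  X (6, 15): total = 848.4
  Y (19, 0): total = 2797.8
  Z (0, 17): total = 969.7
Minimum is at X with total 848.4 km.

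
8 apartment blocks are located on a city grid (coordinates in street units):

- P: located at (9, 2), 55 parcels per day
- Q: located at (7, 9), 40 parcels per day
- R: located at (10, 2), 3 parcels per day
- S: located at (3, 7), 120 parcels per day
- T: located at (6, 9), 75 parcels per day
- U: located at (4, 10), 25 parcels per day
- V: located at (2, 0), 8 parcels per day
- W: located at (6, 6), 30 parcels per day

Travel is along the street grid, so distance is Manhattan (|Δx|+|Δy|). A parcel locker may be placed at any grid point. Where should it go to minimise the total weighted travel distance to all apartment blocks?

(6, 7)

Manhattan distance separates: Σwᵢ(|x−xᵢ|+|y−yᵢ|) = Σwᵢ|x−xᵢ| + Σwᵢ|y−yᵢ|, so x and y are optimised independently as 1-D weighted medians.
Total weight W = 356; half = 178.
x-coordinate, sorted with cumulative weight:
  x=2 (V, w=8) cum 8
  x=3 (S, w=120) cum 128
  x=4 (U, w=25) cum 153
  x=6 (T, w=75) cum 228  ← median
  x=6 (W, w=30) cum 258
  x=7 (Q, w=40) cum 298
  x=9 (P, w=55) cum 353
  x=10 (R, w=3) cum 356
⇒ x* = 6
y-coordinate, sorted with cumulative weight:
  y=0 (V, w=8) cum 8
  y=2 (P, w=55) cum 63
  y=2 (R, w=3) cum 66
  y=6 (W, w=30) cum 96
  y=7 (S, w=120) cum 216  ← median
  y=9 (Q, w=40) cum 256
  y=9 (T, w=75) cum 331
  y=10 (U, w=25) cum 356
⇒ y* = 7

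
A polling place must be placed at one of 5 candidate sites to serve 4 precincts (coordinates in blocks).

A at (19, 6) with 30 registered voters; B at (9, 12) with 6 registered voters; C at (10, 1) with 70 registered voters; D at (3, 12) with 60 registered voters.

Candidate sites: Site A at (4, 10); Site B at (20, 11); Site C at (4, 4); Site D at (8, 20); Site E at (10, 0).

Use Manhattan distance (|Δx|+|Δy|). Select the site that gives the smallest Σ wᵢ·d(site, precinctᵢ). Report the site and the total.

Site E, total 1738 blocks

Total weighted distance at each candidate:
  Site A (4, 10): total = 1842
  Site B (20, 11): total = 2732
  Site C (4, 4): total = 1758
  Site D (8, 20): total = 3054
  Site E (10, 0): total = 1738
Minimum is at Site E with total 1738 blocks.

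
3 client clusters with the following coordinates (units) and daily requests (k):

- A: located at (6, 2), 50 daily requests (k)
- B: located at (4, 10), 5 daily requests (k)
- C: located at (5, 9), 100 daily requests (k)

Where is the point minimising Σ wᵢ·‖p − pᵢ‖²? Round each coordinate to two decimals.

The minimiser of Σwᵢ‖p−pᵢ‖² is the weighted centroid p* = (Σwᵢpᵢ)/(Σwᵢ).
Σwᵢ = 155.
Σwᵢxᵢ = 50·6 + 5·4 + 100·5 = 820.
Σwᵢyᵢ = 50·2 + 5·10 + 100·9 = 1050.
x* = 820/155 = 5.29, y* = 1050/155 = 6.77.

(5.29, 6.77)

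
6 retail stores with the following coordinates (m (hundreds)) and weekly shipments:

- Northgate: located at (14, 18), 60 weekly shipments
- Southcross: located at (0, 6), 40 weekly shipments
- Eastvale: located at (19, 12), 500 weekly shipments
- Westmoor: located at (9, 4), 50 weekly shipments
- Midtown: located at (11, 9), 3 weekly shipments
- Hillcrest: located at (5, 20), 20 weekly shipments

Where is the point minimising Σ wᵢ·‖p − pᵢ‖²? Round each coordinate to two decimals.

(16.23, 11.81)

The minimiser of Σwᵢ‖p−pᵢ‖² is the weighted centroid p* = (Σwᵢpᵢ)/(Σwᵢ).
Σwᵢ = 673.
Σwᵢxᵢ = 60·14 + 40·0 + 500·19 + 50·9 + 3·11 + 20·5 = 10923.
Σwᵢyᵢ = 60·18 + 40·6 + 500·12 + 50·4 + 3·9 + 20·20 = 7947.
x* = 10923/673 = 16.23, y* = 7947/673 = 11.81.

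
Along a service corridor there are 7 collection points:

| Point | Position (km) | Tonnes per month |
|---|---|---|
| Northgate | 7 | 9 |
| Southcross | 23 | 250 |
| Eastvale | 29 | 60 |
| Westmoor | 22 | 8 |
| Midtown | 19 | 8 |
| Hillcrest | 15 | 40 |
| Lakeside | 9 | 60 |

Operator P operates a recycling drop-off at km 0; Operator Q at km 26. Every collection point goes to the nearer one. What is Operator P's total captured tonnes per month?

The indifferent point is the midpoint (0+26)/2 = 13; collection points left of it (closer to Operator P at 0) go to Operator P, those right go to Operator Q.
  Northgate at 7 (w=9) → Operator P
  Lakeside at 9 (w=60) → Operator P
  Hillcrest at 15 (w=40) → Operator Q
  Midtown at 19 (w=8) → Operator Q
  Westmoor at 22 (w=8) → Operator Q
  Southcross at 23 (w=250) → Operator Q
  Eastvale at 29 (w=60) → Operator Q
Operator P captures 69; Operator Q captures 366.

69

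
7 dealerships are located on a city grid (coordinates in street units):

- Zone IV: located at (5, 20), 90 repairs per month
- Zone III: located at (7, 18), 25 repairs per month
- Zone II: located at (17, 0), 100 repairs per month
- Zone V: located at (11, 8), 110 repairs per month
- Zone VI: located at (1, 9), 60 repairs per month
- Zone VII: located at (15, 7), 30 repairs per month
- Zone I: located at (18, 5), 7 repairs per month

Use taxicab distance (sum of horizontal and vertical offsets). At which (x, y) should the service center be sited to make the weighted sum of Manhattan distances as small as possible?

Manhattan distance separates: Σwᵢ(|x−xᵢ|+|y−yᵢ|) = Σwᵢ|x−xᵢ| + Σwᵢ|y−yᵢ|, so x and y are optimised independently as 1-D weighted medians.
Total weight W = 422; half = 211.
x-coordinate, sorted with cumulative weight:
  x=1 (Zone VI, w=60) cum 60
  x=5 (Zone IV, w=90) cum 150
  x=7 (Zone III, w=25) cum 175
  x=11 (Zone V, w=110) cum 285  ← median
  x=15 (Zone VII, w=30) cum 315
  x=17 (Zone II, w=100) cum 415
  x=18 (Zone I, w=7) cum 422
⇒ x* = 11
y-coordinate, sorted with cumulative weight:
  y=0 (Zone II, w=100) cum 100
  y=5 (Zone I, w=7) cum 107
  y=7 (Zone VII, w=30) cum 137
  y=8 (Zone V, w=110) cum 247  ← median
  y=9 (Zone VI, w=60) cum 307
  y=18 (Zone III, w=25) cum 332
  y=20 (Zone IV, w=90) cum 422
⇒ y* = 8

(11, 8)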